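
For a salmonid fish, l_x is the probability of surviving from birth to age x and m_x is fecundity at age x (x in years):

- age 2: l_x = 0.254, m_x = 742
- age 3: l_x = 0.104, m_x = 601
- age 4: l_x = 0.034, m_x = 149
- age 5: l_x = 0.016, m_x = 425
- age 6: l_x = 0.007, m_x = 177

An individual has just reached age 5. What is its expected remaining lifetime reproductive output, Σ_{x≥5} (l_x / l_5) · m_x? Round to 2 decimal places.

l_5 = 0.016. Conditional survival from age 5 to x is l_x / l_5.
  x=5: (0.016/0.016) × 425 = 425.0000
  x=6: (0.007/0.016) × 177 = 77.4375
Sum = 425.0000 + 77.4375 = 502.4375

502.44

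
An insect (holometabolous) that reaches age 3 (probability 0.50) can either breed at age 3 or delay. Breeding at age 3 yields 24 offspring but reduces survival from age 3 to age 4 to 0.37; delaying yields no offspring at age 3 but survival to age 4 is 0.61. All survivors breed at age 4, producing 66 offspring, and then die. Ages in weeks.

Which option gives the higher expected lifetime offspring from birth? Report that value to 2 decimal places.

24.21

breed at age 3: R₀ = 0.50 × (24 + 0.37 × 66) = 0.50 × 48.4200 = 24.2100
delay to age 4: R₀ = 0.50 × (0.61 × 66) = 0.50 × 40.2600 = 20.1300
Higher: breed at age 3 (24.2100).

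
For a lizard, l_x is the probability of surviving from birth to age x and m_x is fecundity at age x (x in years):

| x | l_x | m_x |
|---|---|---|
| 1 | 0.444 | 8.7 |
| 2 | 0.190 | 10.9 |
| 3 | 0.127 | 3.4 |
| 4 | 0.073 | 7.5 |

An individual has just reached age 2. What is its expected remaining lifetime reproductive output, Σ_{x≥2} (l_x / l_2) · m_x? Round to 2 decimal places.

16.05

l_2 = 0.190. Conditional survival from age 2 to x is l_x / l_2.
  x=2: (0.190/0.190) × 10.9 = 10.9000
  x=3: (0.127/0.190) × 3.4 = 2.2726
  x=4: (0.073/0.190) × 7.5 = 2.8816
Sum = 10.9000 + 2.2726 + 2.8816 = 16.0542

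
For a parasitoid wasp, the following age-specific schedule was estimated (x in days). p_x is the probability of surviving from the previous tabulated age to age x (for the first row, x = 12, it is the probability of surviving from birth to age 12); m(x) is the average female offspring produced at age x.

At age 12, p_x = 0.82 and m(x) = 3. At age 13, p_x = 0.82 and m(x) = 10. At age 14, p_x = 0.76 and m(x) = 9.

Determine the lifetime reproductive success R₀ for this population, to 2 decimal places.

13.78

Survivorship from birth: l_x = p_12·p_13·…·p_x.
  l_12 = 0.82000
  l_13 = 0.67240
  l_14 = 0.51102
R₀ = Σ l_x m(x):
  age 12: 0.82000 × 3 = 2.4600
  age 13: 0.67240 × 10 = 6.7240
  age 14: 0.51102 × 9 = 4.5992
R₀ = 2.4600 + 6.7240 + 4.5992 = 13.7832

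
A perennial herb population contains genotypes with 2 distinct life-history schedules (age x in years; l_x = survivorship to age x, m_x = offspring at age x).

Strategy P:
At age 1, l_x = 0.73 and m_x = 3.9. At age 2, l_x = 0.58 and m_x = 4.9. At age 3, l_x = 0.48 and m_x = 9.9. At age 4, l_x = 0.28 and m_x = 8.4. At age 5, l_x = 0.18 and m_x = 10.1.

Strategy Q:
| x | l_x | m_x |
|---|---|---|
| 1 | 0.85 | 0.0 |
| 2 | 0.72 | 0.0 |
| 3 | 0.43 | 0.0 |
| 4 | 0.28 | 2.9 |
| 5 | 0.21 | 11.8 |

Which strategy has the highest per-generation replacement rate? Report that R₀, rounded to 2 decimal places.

Strategy P: R₀ = 0.73×3.9 + 0.58×4.9 + 0.48×9.9 + 0.28×8.4 + 0.18×10.1 = 14.6110
Strategy Q: R₀ = 0.85×0.0 + 0.72×0.0 + 0.43×0.0 + 0.28×2.9 + 0.21×11.8 = 3.2900
Highest R₀: strategy P with 14.6110.

14.61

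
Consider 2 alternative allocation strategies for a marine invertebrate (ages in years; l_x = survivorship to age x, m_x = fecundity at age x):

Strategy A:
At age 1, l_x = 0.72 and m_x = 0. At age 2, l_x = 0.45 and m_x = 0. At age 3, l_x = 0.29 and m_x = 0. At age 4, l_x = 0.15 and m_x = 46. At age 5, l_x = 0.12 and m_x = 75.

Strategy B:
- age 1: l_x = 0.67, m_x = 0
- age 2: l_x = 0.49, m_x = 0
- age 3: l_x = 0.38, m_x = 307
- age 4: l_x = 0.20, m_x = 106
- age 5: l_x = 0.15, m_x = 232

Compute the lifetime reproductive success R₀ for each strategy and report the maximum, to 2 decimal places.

Strategy A: R₀ = 0.72×0 + 0.45×0 + 0.29×0 + 0.15×46 + 0.12×75 = 15.9000
Strategy B: R₀ = 0.67×0 + 0.49×0 + 0.38×307 + 0.20×106 + 0.15×232 = 172.6600
Highest R₀: strategy B with 172.6600.

172.66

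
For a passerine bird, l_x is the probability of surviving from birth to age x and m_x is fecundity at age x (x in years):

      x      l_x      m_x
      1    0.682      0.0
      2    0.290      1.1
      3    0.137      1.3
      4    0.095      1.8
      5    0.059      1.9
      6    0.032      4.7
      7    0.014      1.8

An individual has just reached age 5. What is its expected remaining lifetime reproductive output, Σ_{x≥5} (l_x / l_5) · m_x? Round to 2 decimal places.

4.88

l_5 = 0.059. Conditional survival from age 5 to x is l_x / l_5.
  x=5: (0.059/0.059) × 1.9 = 1.9000
  x=6: (0.032/0.059) × 4.7 = 2.5492
  x=7: (0.014/0.059) × 1.8 = 0.4271
Sum = 1.9000 + 2.5492 + 0.4271 = 4.8763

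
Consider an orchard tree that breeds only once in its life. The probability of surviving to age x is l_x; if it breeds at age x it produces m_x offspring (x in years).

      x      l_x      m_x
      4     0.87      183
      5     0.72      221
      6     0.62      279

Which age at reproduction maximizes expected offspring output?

Expected offspring if breeding at age x = l_x × m_x:
  age 4: 0.87 × 183 = 159.210
  age 5: 0.72 × 221 = 159.120
  age 6: 0.62 × 279 = 172.980
Maximum at age 6 (172.980).

6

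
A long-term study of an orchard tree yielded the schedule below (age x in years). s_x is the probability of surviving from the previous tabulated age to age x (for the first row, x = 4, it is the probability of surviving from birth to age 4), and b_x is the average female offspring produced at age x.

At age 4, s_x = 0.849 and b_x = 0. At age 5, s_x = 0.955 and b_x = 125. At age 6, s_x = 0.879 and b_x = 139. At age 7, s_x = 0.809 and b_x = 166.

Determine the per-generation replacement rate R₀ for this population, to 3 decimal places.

296.123

Survivorship from birth: l_x = s_4·s_5·…·s_x.
  l_4 = 0.84900
  l_5 = 0.81079
  l_6 = 0.71269
  l_7 = 0.57657
R₀ = Σ l_x b_x:
  age 4: 0.84900 × 0 = 0.0000
  age 5: 0.81079 × 125 = 101.3487
  age 6: 0.71269 × 139 = 99.0639
  age 7: 0.57657 × 166 = 95.7106
R₀ = 0.0000 + 101.3487 + 99.0639 + 95.7106 = 296.1233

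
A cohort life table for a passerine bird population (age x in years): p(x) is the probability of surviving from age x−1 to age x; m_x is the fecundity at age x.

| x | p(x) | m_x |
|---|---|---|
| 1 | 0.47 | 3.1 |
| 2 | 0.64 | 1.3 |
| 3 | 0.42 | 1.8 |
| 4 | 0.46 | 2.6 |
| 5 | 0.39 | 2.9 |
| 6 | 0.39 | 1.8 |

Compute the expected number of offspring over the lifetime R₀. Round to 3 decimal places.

2.308

Survivorship from birth: l_x = p_1·p_2·…·p_x.
  l_1 = 0.47000
  l_2 = 0.30080
  l_3 = 0.12634
  l_4 = 0.05811
  l_5 = 0.02266
  l_6 = 0.00884
R₀ = Σ l_x m_x:
  age 1: 0.47000 × 3.1 = 1.4570
  age 2: 0.30080 × 1.3 = 0.3910
  age 3: 0.12634 × 1.8 = 0.2274
  age 4: 0.05811 × 2.6 = 0.1511
  age 5: 0.02266 × 2.9 = 0.0657
  age 6: 0.00884 × 1.8 = 0.0159
R₀ = 1.4570 + 0.3910 + 0.2274 + 0.1511 + 0.0657 + 0.0159 = 2.3082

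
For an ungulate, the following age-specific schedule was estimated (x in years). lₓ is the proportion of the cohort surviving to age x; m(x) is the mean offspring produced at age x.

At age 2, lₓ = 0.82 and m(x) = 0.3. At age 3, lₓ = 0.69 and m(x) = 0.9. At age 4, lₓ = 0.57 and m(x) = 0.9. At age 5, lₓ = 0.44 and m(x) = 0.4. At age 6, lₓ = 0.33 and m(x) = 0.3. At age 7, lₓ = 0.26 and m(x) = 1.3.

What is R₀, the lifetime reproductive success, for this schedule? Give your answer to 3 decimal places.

1.993

R₀ = Σ lₓ m(x):
  age 2: 0.82 × 0.3 = 0.2460
  age 3: 0.69 × 0.9 = 0.6210
  age 4: 0.57 × 0.9 = 0.5130
  age 5: 0.44 × 0.4 = 0.1760
  age 6: 0.33 × 0.3 = 0.0990
  age 7: 0.26 × 1.3 = 0.3380
R₀ = 0.2460 + 0.6210 + 0.5130 + 0.1760 + 0.0990 + 0.3380 = 1.9930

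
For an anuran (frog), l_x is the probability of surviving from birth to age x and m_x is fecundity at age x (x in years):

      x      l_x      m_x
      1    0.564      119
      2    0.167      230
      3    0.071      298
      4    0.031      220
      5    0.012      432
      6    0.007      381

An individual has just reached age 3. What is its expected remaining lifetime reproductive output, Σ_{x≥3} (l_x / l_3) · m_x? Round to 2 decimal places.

504.63

l_3 = 0.071. Conditional survival from age 3 to x is l_x / l_3.
  x=3: (0.071/0.071) × 298 = 298.0000
  x=4: (0.031/0.071) × 220 = 96.0563
  x=5: (0.012/0.071) × 432 = 73.0141
  x=6: (0.007/0.071) × 381 = 37.5634
Sum = 298.0000 + 96.0563 + 73.0141 + 37.5634 = 504.6338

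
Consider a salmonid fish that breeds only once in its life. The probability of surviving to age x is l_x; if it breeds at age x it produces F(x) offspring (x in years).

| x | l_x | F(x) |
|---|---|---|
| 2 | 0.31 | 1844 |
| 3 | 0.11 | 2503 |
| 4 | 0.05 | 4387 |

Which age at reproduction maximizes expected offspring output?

2

Expected offspring if breeding at age x = l_x × F(x):
  age 2: 0.31 × 1844 = 571.640
  age 3: 0.11 × 2503 = 275.330
  age 4: 0.05 × 4387 = 219.350
Maximum at age 2 (571.640).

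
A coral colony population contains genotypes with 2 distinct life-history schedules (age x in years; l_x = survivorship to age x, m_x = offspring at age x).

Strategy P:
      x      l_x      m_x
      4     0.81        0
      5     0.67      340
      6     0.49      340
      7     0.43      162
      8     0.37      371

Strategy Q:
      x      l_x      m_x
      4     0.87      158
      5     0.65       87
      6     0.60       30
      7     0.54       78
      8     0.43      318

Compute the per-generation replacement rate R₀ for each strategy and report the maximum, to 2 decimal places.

Strategy P: R₀ = 0.81×0 + 0.67×340 + 0.49×340 + 0.43×162 + 0.37×371 = 601.3300
Strategy Q: R₀ = 0.87×158 + 0.65×87 + 0.60×30 + 0.54×78 + 0.43×318 = 390.8700
Highest R₀: strategy P with 601.3300.

601.33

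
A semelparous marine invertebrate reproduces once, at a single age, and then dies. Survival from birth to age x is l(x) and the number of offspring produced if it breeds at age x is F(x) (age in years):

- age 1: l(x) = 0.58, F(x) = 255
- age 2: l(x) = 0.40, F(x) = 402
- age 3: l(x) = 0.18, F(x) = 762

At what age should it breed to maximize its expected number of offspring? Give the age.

Expected offspring if breeding at age x = l(x) × F(x):
  age 1: 0.58 × 255 = 147.900
  age 2: 0.40 × 402 = 160.800
  age 3: 0.18 × 762 = 137.160
Maximum at age 2 (160.800).

2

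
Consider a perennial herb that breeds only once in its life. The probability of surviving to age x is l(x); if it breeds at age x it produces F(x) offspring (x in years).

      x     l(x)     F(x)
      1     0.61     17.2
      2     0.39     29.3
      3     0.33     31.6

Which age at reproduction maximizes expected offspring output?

2

Expected offspring if breeding at age x = l(x) × F(x):
  age 1: 0.61 × 17.2 = 10.492
  age 2: 0.39 × 29.3 = 11.427
  age 3: 0.33 × 31.6 = 10.428
Maximum at age 2 (11.427).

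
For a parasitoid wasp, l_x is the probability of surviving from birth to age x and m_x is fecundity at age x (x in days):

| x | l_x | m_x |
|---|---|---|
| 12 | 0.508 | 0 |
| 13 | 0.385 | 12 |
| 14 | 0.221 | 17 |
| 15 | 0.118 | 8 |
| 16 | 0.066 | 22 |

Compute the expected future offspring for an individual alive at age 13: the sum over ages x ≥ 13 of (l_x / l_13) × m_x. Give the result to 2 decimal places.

l_13 = 0.385. Conditional survival from age 13 to x is l_x / l_13.
  x=13: (0.385/0.385) × 12 = 12.0000
  x=14: (0.221/0.385) × 17 = 9.7584
  x=15: (0.118/0.385) × 8 = 2.4519
  x=16: (0.066/0.385) × 22 = 3.7714
Sum = 12.0000 + 9.7584 + 2.4519 + 3.7714 = 27.9818

27.98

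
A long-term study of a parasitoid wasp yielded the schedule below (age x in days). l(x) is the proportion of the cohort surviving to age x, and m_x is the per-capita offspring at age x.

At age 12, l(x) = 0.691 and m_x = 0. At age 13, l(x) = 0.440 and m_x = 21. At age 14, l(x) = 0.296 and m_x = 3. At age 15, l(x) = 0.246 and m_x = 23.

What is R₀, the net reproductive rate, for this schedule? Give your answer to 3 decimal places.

R₀ = Σ l(x) m_x:
  age 12: 0.691 × 0 = 0.0000
  age 13: 0.440 × 21 = 9.2400
  age 14: 0.296 × 3 = 0.8880
  age 15: 0.246 × 23 = 5.6580
R₀ = 0.0000 + 9.2400 + 0.8880 + 5.6580 = 15.7860

15.786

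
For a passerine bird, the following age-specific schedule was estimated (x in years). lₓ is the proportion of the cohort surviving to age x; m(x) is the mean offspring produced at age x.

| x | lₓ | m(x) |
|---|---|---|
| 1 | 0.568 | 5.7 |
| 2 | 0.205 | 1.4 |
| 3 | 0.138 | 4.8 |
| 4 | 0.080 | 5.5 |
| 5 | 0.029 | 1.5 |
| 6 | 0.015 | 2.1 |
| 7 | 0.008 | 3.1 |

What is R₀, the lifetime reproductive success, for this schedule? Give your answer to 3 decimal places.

R₀ = Σ lₓ m(x):
  age 1: 0.568 × 5.7 = 3.2376
  age 2: 0.205 × 1.4 = 0.2870
  age 3: 0.138 × 4.8 = 0.6624
  age 4: 0.080 × 5.5 = 0.4400
  age 5: 0.029 × 1.5 = 0.0435
  age 6: 0.015 × 2.1 = 0.0315
  age 7: 0.008 × 3.1 = 0.0248
R₀ = 3.2376 + 0.2870 + 0.6624 + 0.4400 + 0.0435 + 0.0315 + 0.0248 = 4.7268

4.727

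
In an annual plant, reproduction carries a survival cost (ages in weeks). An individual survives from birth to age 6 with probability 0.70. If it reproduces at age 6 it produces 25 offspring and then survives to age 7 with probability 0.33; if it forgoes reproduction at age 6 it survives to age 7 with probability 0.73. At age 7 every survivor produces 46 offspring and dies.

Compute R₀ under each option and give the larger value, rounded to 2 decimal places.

breed at age 6: R₀ = 0.70 × (25 + 0.33 × 46) = 0.70 × 40.1800 = 28.1260
delay to age 7: R₀ = 0.70 × (0.73 × 46) = 0.70 × 33.5800 = 23.5060
Higher: breed at age 6 (28.1260).

28.13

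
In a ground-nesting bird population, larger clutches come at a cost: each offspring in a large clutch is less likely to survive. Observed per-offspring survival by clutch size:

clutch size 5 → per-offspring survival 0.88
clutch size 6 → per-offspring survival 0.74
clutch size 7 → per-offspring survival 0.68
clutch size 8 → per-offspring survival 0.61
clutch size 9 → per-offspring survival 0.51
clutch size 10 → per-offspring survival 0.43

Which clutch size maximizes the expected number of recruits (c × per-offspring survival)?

8

Expected recruits = c × s(c):
  c=5: 5 × 0.88 = 4.400
  c=6: 6 × 0.74 = 4.440
  c=7: 7 × 0.68 = 4.760
  c=8: 8 × 0.61 = 4.880
  c=9: 9 × 0.51 = 4.590
  c=10: 10 × 0.43 = 4.300
Maximum at c = 8 (4.880 recruits).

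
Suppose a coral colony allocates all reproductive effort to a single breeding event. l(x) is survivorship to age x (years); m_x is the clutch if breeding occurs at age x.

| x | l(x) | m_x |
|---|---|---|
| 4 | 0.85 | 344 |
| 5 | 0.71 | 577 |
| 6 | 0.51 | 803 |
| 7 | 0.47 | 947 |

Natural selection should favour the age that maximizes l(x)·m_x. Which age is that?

7

Expected offspring if breeding at age x = l(x) × m_x:
  age 4: 0.85 × 344 = 292.400
  age 5: 0.71 × 577 = 409.670
  age 6: 0.51 × 803 = 409.530
  age 7: 0.47 × 947 = 445.090
Maximum at age 7 (445.090).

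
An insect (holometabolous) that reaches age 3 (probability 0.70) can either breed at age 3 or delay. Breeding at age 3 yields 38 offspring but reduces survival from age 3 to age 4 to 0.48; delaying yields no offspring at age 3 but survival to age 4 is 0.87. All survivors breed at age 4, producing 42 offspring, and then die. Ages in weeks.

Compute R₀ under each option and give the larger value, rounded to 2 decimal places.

40.71

breed at age 3: R₀ = 0.70 × (38 + 0.48 × 42) = 0.70 × 58.1600 = 40.7120
delay to age 4: R₀ = 0.70 × (0.87 × 42) = 0.70 × 36.5400 = 25.5780
Higher: breed at age 3 (40.7120).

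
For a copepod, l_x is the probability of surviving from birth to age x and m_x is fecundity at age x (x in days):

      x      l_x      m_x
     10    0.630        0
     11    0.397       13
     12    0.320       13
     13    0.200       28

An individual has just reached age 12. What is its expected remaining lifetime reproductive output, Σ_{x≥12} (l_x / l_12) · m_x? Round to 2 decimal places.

l_12 = 0.320. Conditional survival from age 12 to x is l_x / l_12.
  x=12: (0.320/0.320) × 13 = 13.0000
  x=13: (0.200/0.320) × 28 = 17.5000
Sum = 13.0000 + 17.5000 = 30.5000

30.50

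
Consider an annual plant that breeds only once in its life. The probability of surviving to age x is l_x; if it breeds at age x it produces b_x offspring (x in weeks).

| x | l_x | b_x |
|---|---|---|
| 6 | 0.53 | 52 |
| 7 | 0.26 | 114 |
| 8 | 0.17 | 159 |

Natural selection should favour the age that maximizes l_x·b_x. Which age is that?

7

Expected offspring if breeding at age x = l_x × b_x:
  age 6: 0.53 × 52 = 27.560
  age 7: 0.26 × 114 = 29.640
  age 8: 0.17 × 159 = 27.030
Maximum at age 7 (29.640).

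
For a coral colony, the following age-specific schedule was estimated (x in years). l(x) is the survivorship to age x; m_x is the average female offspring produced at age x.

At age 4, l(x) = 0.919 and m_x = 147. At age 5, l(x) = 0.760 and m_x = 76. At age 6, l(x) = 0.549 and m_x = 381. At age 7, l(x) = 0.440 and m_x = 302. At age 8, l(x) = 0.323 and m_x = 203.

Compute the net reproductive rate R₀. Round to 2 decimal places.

600.47

R₀ = Σ l(x) m_x:
  age 4: 0.919 × 147 = 135.0930
  age 5: 0.760 × 76 = 57.7600
  age 6: 0.549 × 381 = 209.1690
  age 7: 0.440 × 302 = 132.8800
  age 8: 0.323 × 203 = 65.5690
R₀ = 135.0930 + 57.7600 + 209.1690 + 132.8800 + 65.5690 = 600.4710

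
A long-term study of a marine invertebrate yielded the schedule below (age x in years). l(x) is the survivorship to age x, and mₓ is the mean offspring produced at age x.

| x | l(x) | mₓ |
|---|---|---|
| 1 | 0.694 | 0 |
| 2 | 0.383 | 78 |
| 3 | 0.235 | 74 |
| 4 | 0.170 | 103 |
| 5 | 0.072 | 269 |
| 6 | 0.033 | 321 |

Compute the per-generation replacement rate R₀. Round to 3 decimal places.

R₀ = Σ l(x) mₓ:
  age 1: 0.694 × 0 = 0.0000
  age 2: 0.383 × 78 = 29.8740
  age 3: 0.235 × 74 = 17.3900
  age 4: 0.170 × 103 = 17.5100
  age 5: 0.072 × 269 = 19.3680
  age 6: 0.033 × 321 = 10.5930
R₀ = 0.0000 + 29.8740 + 17.3900 + 17.5100 + 19.3680 + 10.5930 = 94.7350

94.735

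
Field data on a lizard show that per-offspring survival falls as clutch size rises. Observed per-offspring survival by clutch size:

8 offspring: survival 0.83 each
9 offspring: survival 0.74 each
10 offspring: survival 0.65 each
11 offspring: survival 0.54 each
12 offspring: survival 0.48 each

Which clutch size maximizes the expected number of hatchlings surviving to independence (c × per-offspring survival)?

Expected hatchlings surviving to independence = c × s(c):
  c=8: 8 × 0.83 = 6.640
  c=9: 9 × 0.74 = 6.660
  c=10: 10 × 0.65 = 6.500
  c=11: 11 × 0.54 = 5.940
  c=12: 12 × 0.48 = 5.760
Maximum at c = 9 (6.660 hatchlings surviving to independence).

9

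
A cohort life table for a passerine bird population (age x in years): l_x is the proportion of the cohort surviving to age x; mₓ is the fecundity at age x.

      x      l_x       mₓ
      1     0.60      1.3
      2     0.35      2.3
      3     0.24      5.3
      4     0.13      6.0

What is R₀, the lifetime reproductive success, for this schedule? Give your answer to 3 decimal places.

3.637

R₀ = Σ l_x mₓ:
  age 1: 0.60 × 1.3 = 0.7800
  age 2: 0.35 × 2.3 = 0.8050
  age 3: 0.24 × 5.3 = 1.2720
  age 4: 0.13 × 6.0 = 0.7800
R₀ = 0.7800 + 0.8050 + 1.2720 + 0.7800 = 3.6370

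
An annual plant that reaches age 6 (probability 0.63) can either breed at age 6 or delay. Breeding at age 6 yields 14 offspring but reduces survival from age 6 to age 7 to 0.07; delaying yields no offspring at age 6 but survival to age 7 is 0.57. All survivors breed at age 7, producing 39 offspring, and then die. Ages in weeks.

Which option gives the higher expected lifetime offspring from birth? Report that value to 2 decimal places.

breed at age 6: R₀ = 0.63 × (14 + 0.07 × 39) = 0.63 × 16.7300 = 10.5399
delay to age 7: R₀ = 0.63 × (0.57 × 39) = 0.63 × 22.2300 = 14.0049
Higher: delay to age 7 (14.0049).

14.00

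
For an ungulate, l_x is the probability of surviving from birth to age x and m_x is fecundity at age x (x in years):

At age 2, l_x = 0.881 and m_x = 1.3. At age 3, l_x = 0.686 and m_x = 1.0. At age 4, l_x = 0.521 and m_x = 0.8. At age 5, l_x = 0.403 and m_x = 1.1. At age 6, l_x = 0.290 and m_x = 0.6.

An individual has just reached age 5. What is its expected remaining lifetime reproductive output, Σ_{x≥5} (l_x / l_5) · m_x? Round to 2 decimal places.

1.53

l_5 = 0.403. Conditional survival from age 5 to x is l_x / l_5.
  x=5: (0.403/0.403) × 1.1 = 1.1000
  x=6: (0.290/0.403) × 0.6 = 0.4318
Sum = 1.1000 + 0.4318 = 1.5318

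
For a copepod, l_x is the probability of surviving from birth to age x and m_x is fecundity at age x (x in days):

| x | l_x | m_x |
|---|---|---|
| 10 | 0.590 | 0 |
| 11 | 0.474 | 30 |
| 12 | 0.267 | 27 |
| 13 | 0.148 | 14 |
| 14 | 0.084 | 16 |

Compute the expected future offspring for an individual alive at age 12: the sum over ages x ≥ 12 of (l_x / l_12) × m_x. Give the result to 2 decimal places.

l_12 = 0.267. Conditional survival from age 12 to x is l_x / l_12.
  x=12: (0.267/0.267) × 27 = 27.0000
  x=13: (0.148/0.267) × 14 = 7.7603
  x=14: (0.084/0.267) × 16 = 5.0337
Sum = 27.0000 + 7.7603 + 5.0337 = 39.7940

39.79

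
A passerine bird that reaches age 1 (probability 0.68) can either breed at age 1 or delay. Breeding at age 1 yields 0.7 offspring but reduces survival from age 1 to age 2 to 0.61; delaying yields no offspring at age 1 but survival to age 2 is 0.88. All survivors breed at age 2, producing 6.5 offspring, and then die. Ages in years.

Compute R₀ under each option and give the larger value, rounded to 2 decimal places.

3.89

breed at age 1: R₀ = 0.68 × (0.7 + 0.61 × 6.5) = 0.68 × 4.6650 = 3.1722
delay to age 2: R₀ = 0.68 × (0.88 × 6.5) = 0.68 × 5.7200 = 3.8896
Higher: delay to age 2 (3.8896).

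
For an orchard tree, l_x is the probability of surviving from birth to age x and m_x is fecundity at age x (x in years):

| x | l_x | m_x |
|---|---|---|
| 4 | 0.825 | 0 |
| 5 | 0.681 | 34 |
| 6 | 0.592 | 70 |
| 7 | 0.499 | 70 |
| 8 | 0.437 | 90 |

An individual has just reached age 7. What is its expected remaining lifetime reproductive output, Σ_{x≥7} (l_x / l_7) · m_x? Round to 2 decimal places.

l_7 = 0.499. Conditional survival from age 7 to x is l_x / l_7.
  x=7: (0.499/0.499) × 70 = 70.0000
  x=8: (0.437/0.499) × 90 = 78.8176
Sum = 70.0000 + 78.8176 = 148.8176

148.82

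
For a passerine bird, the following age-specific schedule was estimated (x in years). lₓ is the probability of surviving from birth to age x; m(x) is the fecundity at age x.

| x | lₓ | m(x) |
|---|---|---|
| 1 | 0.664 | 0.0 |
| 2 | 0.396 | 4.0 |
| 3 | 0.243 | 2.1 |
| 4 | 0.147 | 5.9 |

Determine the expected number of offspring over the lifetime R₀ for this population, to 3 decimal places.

2.962

R₀ = Σ lₓ m(x):
  age 1: 0.664 × 0.0 = 0.0000
  age 2: 0.396 × 4.0 = 1.5840
  age 3: 0.243 × 2.1 = 0.5103
  age 4: 0.147 × 5.9 = 0.8673
R₀ = 0.0000 + 1.5840 + 0.5103 + 0.8673 = 2.9616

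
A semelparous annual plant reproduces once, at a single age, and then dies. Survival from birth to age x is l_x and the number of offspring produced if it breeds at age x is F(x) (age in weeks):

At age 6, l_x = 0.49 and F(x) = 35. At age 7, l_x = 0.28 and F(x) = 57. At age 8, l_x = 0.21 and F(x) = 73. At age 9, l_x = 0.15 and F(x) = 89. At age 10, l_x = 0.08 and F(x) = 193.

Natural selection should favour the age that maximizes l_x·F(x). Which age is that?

6

Expected offspring if breeding at age x = l_x × F(x):
  age 6: 0.49 × 35 = 17.150
  age 7: 0.28 × 57 = 15.960
  age 8: 0.21 × 73 = 15.330
  age 9: 0.15 × 89 = 13.350
  age 10: 0.08 × 193 = 15.440
Maximum at age 6 (17.150).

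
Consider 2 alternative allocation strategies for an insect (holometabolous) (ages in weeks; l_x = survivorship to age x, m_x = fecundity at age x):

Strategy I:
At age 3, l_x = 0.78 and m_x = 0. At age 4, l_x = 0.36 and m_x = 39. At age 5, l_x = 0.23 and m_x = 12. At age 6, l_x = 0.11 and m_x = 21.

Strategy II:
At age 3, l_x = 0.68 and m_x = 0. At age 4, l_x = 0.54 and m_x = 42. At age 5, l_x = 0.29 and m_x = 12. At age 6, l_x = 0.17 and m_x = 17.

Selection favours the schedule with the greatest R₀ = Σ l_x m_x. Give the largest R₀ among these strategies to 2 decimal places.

29.05

Strategy I: R₀ = 0.78×0 + 0.36×39 + 0.23×12 + 0.11×21 = 19.1100
Strategy II: R₀ = 0.68×0 + 0.54×42 + 0.29×12 + 0.17×17 = 29.0500
Highest R₀: strategy II with 29.0500.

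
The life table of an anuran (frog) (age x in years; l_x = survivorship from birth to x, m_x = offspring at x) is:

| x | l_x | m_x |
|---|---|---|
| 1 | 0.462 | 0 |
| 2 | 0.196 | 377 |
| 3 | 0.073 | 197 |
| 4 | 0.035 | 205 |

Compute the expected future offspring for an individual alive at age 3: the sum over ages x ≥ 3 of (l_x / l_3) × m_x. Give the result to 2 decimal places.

295.29

l_3 = 0.073. Conditional survival from age 3 to x is l_x / l_3.
  x=3: (0.073/0.073) × 197 = 197.0000
  x=4: (0.035/0.073) × 205 = 98.2877
Sum = 197.0000 + 98.2877 = 295.2877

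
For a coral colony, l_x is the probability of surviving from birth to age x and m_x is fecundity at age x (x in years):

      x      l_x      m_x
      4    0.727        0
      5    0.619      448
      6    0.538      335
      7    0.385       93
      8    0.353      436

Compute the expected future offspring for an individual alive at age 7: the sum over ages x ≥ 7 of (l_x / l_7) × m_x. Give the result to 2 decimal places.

l_7 = 0.385. Conditional survival from age 7 to x is l_x / l_7.
  x=7: (0.385/0.385) × 93 = 93.0000
  x=8: (0.353/0.385) × 436 = 399.7610
Sum = 93.0000 + 399.7610 = 492.7610

492.76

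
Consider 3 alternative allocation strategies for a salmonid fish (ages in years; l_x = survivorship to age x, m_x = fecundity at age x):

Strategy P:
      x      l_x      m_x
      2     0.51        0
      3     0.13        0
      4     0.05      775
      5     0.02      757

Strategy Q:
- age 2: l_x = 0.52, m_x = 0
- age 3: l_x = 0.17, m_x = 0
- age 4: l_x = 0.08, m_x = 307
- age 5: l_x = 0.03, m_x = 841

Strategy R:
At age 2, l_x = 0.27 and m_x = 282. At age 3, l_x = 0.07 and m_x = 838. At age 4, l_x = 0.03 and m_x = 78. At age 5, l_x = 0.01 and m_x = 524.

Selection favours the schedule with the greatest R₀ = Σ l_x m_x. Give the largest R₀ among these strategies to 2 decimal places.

Strategy P: R₀ = 0.51×0 + 0.13×0 + 0.05×775 + 0.02×757 = 53.8900
Strategy Q: R₀ = 0.52×0 + 0.17×0 + 0.08×307 + 0.03×841 = 49.7900
Strategy R: R₀ = 0.27×282 + 0.07×838 + 0.03×78 + 0.01×524 = 142.3800
Highest R₀: strategy R with 142.3800.

142.38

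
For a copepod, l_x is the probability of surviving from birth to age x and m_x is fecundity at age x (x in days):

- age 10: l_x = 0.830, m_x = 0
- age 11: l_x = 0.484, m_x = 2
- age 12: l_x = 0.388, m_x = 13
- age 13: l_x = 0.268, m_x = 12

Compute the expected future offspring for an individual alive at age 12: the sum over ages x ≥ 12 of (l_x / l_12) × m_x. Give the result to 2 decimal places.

21.29

l_12 = 0.388. Conditional survival from age 12 to x is l_x / l_12.
  x=12: (0.388/0.388) × 13 = 13.0000
  x=13: (0.268/0.388) × 12 = 8.2887
Sum = 13.0000 + 8.2887 = 21.2887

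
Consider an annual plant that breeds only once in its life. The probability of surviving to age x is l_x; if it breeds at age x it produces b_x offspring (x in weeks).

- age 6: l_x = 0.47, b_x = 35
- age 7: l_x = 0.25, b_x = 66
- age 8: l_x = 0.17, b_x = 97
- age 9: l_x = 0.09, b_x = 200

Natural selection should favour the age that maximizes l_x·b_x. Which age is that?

9

Expected offspring if breeding at age x = l_x × b_x:
  age 6: 0.47 × 35 = 16.450
  age 7: 0.25 × 66 = 16.500
  age 8: 0.17 × 97 = 16.490
  age 9: 0.09 × 200 = 18.000
Maximum at age 9 (18.000).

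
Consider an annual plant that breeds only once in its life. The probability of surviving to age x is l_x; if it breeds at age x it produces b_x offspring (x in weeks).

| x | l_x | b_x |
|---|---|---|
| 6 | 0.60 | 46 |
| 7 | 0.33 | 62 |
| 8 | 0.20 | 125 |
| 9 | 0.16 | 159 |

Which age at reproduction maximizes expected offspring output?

Expected offspring if breeding at age x = l_x × b_x:
  age 6: 0.60 × 46 = 27.600
  age 7: 0.33 × 62 = 20.460
  age 8: 0.20 × 125 = 25.000
  age 9: 0.16 × 159 = 25.440
Maximum at age 6 (27.600).

6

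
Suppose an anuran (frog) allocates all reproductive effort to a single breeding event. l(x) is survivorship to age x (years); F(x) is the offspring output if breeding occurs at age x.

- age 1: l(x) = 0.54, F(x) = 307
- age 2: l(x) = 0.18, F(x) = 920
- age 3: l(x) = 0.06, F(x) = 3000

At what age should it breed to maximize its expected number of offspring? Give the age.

Expected offspring if breeding at age x = l(x) × F(x):
  age 1: 0.54 × 307 = 165.780
  age 2: 0.18 × 920 = 165.600
  age 3: 0.06 × 3000 = 180.000
Maximum at age 3 (180.000).

3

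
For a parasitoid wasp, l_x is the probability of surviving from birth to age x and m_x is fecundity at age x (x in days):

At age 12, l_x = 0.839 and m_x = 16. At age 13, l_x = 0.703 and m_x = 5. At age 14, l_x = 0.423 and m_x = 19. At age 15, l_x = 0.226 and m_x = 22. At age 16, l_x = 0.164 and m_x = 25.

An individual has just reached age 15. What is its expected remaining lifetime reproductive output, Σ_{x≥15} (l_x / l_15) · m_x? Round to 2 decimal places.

40.14

l_15 = 0.226. Conditional survival from age 15 to x is l_x / l_15.
  x=15: (0.226/0.226) × 22 = 22.0000
  x=16: (0.164/0.226) × 25 = 18.1416
Sum = 22.0000 + 18.1416 = 40.1416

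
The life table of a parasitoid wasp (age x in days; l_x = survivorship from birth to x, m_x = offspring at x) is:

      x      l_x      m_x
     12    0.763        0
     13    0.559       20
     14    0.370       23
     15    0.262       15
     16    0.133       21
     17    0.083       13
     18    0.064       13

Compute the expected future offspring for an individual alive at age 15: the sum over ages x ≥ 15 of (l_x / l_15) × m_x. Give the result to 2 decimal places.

32.95

l_15 = 0.262. Conditional survival from age 15 to x is l_x / l_15.
  x=15: (0.262/0.262) × 15 = 15.0000
  x=16: (0.133/0.262) × 21 = 10.6603
  x=17: (0.083/0.262) × 13 = 4.1183
  x=18: (0.064/0.262) × 13 = 3.1756
Sum = 15.0000 + 10.6603 + 4.1183 + 3.1756 = 32.9542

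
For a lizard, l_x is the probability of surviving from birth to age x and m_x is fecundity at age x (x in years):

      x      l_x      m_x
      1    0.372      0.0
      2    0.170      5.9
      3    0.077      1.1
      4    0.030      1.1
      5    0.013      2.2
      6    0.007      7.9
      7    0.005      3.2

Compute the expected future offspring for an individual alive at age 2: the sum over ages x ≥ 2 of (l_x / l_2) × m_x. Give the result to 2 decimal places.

7.18

l_2 = 0.170. Conditional survival from age 2 to x is l_x / l_2.
  x=2: (0.170/0.170) × 5.9 = 5.9000
  x=3: (0.077/0.170) × 1.1 = 0.4982
  x=4: (0.030/0.170) × 1.1 = 0.1941
  x=5: (0.013/0.170) × 2.2 = 0.1682
  x=6: (0.007/0.170) × 7.9 = 0.3253
  x=7: (0.005/0.170) × 3.2 = 0.0941
Sum = 5.9000 + 0.4982 + 0.1941 + 0.1682 + 0.3253 + 0.0941 = 7.1800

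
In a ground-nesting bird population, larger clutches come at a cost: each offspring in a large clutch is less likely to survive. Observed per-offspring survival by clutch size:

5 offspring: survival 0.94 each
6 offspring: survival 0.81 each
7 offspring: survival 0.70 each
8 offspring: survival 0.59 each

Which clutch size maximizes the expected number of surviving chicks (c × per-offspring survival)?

7

Expected surviving chicks = c × s(c):
  c=5: 5 × 0.94 = 4.700
  c=6: 6 × 0.81 = 4.860
  c=7: 7 × 0.70 = 4.900
  c=8: 8 × 0.59 = 4.720
Maximum at c = 7 (4.900 surviving chicks).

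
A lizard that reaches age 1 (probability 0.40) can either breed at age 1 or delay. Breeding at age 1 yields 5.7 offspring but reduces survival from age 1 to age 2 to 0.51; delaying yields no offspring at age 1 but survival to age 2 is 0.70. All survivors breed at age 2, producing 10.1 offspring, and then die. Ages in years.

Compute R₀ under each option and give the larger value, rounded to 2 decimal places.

breed at age 1: R₀ = 0.40 × (5.7 + 0.51 × 10.1) = 0.40 × 10.8510 = 4.3404
delay to age 2: R₀ = 0.40 × (0.70 × 10.1) = 0.40 × 7.0700 = 2.8280
Higher: breed at age 1 (4.3404).

4.34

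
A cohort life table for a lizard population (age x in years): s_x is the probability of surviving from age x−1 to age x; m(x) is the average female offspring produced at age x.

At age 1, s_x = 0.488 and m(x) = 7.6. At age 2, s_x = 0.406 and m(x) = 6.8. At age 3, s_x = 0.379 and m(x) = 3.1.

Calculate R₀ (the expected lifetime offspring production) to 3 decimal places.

5.289

Survivorship from birth: l_x = s_1·s_2·…·s_x.
  l_1 = 0.48800
  l_2 = 0.19813
  l_3 = 0.07509
R₀ = Σ l_x m(x):
  age 1: 0.48800 × 7.6 = 3.7088
  age 2: 0.19813 × 6.8 = 1.3473
  age 3: 0.07509 × 3.1 = 0.2328
R₀ = 3.7088 + 1.3473 + 0.2328 = 5.2889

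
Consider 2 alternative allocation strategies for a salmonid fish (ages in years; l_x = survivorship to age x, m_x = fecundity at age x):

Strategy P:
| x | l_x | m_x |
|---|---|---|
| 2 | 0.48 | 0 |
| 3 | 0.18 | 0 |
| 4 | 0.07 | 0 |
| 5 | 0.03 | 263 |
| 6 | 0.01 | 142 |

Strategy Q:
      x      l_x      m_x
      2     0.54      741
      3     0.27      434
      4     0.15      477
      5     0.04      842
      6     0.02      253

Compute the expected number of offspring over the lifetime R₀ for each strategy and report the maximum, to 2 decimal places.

Strategy P: R₀ = 0.48×0 + 0.18×0 + 0.07×0 + 0.03×263 + 0.01×142 = 9.3100
Strategy Q: R₀ = 0.54×741 + 0.27×434 + 0.15×477 + 0.04×842 + 0.02×253 = 627.6100
Highest R₀: strategy Q with 627.6100.

627.61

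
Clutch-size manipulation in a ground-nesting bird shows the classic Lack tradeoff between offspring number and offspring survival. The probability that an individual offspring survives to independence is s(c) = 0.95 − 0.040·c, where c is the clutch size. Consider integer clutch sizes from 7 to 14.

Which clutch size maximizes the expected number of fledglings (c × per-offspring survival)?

Expected fledglings = c × s(c):
  c=7: 7 × 0.670 = 4.690
  c=8: 8 × 0.630 = 5.040
  c=9: 9 × 0.590 = 5.310
  c=10: 10 × 0.550 = 5.500
  c=11: 11 × 0.510 = 5.610
  c=12: 12 × 0.470 = 5.640
  c=13: 13 × 0.430 = 5.590
  c=14: 14 × 0.390 = 5.460
Maximum at c = 12 (5.640 fledglings).

12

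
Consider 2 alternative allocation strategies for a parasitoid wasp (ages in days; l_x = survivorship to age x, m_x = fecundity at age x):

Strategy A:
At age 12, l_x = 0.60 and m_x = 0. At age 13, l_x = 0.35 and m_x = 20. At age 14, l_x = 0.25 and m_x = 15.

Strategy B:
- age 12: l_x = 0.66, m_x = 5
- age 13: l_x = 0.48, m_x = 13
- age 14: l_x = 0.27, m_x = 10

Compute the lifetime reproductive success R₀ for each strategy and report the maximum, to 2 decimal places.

12.24

Strategy A: R₀ = 0.60×0 + 0.35×20 + 0.25×15 = 10.7500
Strategy B: R₀ = 0.66×5 + 0.48×13 + 0.27×10 = 12.2400
Highest R₀: strategy B with 12.2400.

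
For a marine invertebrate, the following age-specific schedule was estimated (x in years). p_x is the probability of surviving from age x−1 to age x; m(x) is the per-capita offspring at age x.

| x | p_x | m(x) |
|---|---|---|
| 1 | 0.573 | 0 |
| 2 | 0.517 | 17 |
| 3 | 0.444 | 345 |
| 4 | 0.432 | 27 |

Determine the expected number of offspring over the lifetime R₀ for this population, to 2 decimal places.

Survivorship from birth: l_x = p_1·p_2·…·p_x.
  l_1 = 0.57300
  l_2 = 0.29624
  l_3 = 0.13153
  l_4 = 0.05682
R₀ = Σ l_x m(x):
  age 1: 0.57300 × 0 = 0.0000
  age 2: 0.29624 × 17 = 5.0361
  age 3: 0.13153 × 345 = 45.3779
  age 4: 0.05682 × 27 = 1.5341
R₀ = 0.0000 + 5.0361 + 45.3779 + 1.5341 = 51.9481

51.95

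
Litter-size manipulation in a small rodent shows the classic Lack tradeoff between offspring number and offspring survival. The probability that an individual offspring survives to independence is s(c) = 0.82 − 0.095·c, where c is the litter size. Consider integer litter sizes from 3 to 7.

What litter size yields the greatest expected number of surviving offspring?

Expected surviving offspring = c × s(c):
  c=3: 3 × 0.535 = 1.605
  c=4: 4 × 0.440 = 1.760
  c=5: 5 × 0.345 = 1.725
  c=6: 6 × 0.250 = 1.500
  c=7: 7 × 0.155 = 1.085
Maximum at c = 4 (1.760 surviving offspring).

4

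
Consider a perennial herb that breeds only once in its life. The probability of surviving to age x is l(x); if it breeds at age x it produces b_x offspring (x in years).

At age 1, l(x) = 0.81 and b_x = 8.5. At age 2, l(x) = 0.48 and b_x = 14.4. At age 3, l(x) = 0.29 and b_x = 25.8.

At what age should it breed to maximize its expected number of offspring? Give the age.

Expected offspring if breeding at age x = l(x) × b_x:
  age 1: 0.81 × 8.5 = 6.885
  age 2: 0.48 × 14.4 = 6.912
  age 3: 0.29 × 25.8 = 7.482
Maximum at age 3 (7.482).

3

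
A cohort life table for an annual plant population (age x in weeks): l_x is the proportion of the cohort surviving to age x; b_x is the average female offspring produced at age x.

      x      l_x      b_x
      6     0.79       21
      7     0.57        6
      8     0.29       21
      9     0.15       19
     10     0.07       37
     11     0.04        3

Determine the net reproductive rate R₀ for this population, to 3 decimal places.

31.660

R₀ = Σ l_x b_x:
  age 6: 0.79 × 21 = 16.5900
  age 7: 0.57 × 6 = 3.4200
  age 8: 0.29 × 21 = 6.0900
  age 9: 0.15 × 19 = 2.8500
  age 10: 0.07 × 37 = 2.5900
  age 11: 0.04 × 3 = 0.1200
R₀ = 16.5900 + 3.4200 + 6.0900 + 2.8500 + 2.5900 + 0.1200 = 31.6600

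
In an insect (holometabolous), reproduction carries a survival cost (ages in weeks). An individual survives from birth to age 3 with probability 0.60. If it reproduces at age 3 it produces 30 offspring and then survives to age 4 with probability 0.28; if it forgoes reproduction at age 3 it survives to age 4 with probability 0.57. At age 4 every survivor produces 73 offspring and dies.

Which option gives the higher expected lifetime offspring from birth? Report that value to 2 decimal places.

30.26

breed at age 3: R₀ = 0.60 × (30 + 0.28 × 73) = 0.60 × 50.4400 = 30.2640
delay to age 4: R₀ = 0.60 × (0.57 × 73) = 0.60 × 41.6100 = 24.9660
Higher: breed at age 3 (30.2640).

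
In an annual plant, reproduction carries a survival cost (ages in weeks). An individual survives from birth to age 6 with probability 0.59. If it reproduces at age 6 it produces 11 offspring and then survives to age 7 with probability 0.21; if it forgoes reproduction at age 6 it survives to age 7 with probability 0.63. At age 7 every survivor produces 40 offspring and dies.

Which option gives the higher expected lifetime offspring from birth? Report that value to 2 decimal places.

14.87

breed at age 6: R₀ = 0.59 × (11 + 0.21 × 40) = 0.59 × 19.4000 = 11.4460
delay to age 7: R₀ = 0.59 × (0.63 × 40) = 0.59 × 25.2000 = 14.8680
Higher: delay to age 7 (14.8680).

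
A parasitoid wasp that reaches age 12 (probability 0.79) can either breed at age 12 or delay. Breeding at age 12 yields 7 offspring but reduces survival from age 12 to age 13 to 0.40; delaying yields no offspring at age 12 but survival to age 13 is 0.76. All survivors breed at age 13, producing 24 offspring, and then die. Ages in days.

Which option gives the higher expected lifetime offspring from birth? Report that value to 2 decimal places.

breed at age 12: R₀ = 0.79 × (7 + 0.40 × 24) = 0.79 × 16.6000 = 13.1140
delay to age 13: R₀ = 0.79 × (0.76 × 24) = 0.79 × 18.2400 = 14.4096
Higher: delay to age 13 (14.4096).

14.41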